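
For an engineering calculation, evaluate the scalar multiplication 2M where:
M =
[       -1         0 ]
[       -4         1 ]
2M =
[       -2         0 ]
[       -8         2 ]

Scalar multiplication is elementwise: (2M)[i][j] = 2 * M[i][j].
  (2M)[0][0] = 2 * (-1) = -2
  (2M)[0][1] = 2 * (0) = 0
  (2M)[1][0] = 2 * (-4) = -8
  (2M)[1][1] = 2 * (1) = 2
2M =
[       -2         0 ]
[       -8         2 ]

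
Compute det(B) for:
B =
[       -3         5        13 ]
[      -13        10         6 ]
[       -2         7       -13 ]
det(B) = -1312

Expand along row 0 (cofactor expansion): det(B) = a*(e*i - f*h) - b*(d*i - f*g) + c*(d*h - e*g), where the 3×3 is [[a, b, c], [d, e, f], [g, h, i]].
Minor M_00 = (10)*(-13) - (6)*(7) = -130 - 42 = -172.
Minor M_01 = (-13)*(-13) - (6)*(-2) = 169 + 12 = 181.
Minor M_02 = (-13)*(7) - (10)*(-2) = -91 + 20 = -71.
det(B) = (-3)*(-172) - (5)*(181) + (13)*(-71) = 516 - 905 - 923 = -1312.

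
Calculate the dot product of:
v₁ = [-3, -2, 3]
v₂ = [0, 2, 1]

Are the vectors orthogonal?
-1, No

The dot product is the sum of products of corresponding components.
v₁·v₂ = (-3)*(0) + (-2)*(2) + (3)*(1) = 0 - 4 + 3 = -1.
Two vectors are orthogonal iff their dot product is 0; here the dot product is -1, so the vectors are not orthogonal.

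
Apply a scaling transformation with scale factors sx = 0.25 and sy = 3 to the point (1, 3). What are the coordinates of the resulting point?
(0.25, 9)

Scaling matrix:
[[0.25, 0], [0, 3]]
Result: (1 × 0.25, 3 × 3) = (0.25, 9)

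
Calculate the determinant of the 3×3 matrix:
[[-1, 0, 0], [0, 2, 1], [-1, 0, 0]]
0

Expansion along first row:
det = -1·det([[2,1],[0,0]]) - 0·det([[0,1],[-1,0]]) + 0·det([[0,2],[-1,0]])
    = -1·(2·0 - 1·0) - 0·(0·0 - 1·-1) + 0·(0·0 - 2·-1)
    = -1·0 - 0·1 + 0·2
    = 0 + 0 + 0 = 0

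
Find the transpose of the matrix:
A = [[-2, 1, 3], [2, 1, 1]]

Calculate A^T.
[[-2, 2], [1, 1], [3, 1]]

The transpose sends entry (i,j) to (j,i); rows become columns.
Row 0 of A: [-2, 1, 3] -> column 0 of A^T.
Row 1 of A: [2, 1, 1] -> column 1 of A^T.
A^T = [[-2, 2], [1, 1], [3, 1]]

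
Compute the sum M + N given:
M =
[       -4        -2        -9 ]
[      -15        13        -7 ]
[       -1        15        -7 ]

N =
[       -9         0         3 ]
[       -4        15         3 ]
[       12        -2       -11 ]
M + N =
[      -13        -2        -6 ]
[      -19        28        -4 ]
[       11        13       -18 ]

Matrix addition is elementwise: (M+N)[i][j] = M[i][j] + N[i][j].
  (M+N)[0][0] = (-4) + (-9) = -13
  (M+N)[0][1] = (-2) + (0) = -2
  (M+N)[0][2] = (-9) + (3) = -6
  (M+N)[1][0] = (-15) + (-4) = -19
  (M+N)[1][1] = (13) + (15) = 28
  (M+N)[1][2] = (-7) + (3) = -4
  (M+N)[2][0] = (-1) + (12) = 11
  (M+N)[2][1] = (15) + (-2) = 13
  (M+N)[2][2] = (-7) + (-11) = -18
M + N =
[      -13        -2        -6 ]
[      -19        28        -4 ]
[       11        13       -18 ]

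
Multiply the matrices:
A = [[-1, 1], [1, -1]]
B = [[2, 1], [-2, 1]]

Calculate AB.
[[-4, 0], [4, 0]]

Each entry (i,j) of AB = sum over k of A[i][k]*B[k][j].
(AB)[0][0] = (-1)*(2) + (1)*(-2) = -4
(AB)[0][1] = (-1)*(1) + (1)*(1) = 0
(AB)[1][0] = (1)*(2) + (-1)*(-2) = 4
(AB)[1][1] = (1)*(1) + (-1)*(1) = 0
AB = [[-4, 0], [4, 0]]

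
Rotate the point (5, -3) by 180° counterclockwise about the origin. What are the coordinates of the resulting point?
(-5, 3)

Rotation matrix R(θ) = [[cos θ, -sin θ], [sin θ, cos θ]]; for θ = 180°:
R = [[-1, 0], [0, -1]]
Result: R × [5, -3]ᵀ = [-1·5 + (0)·-3, 0·5 + (-1)·-3]ᵀ = (-5, 3)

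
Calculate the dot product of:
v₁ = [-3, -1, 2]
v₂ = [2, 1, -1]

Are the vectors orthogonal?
-9, No

The dot product is the sum of products of corresponding components.
v₁·v₂ = (-3)*(2) + (-1)*(1) + (2)*(-1) = -6 - 1 - 2 = -9.
Two vectors are orthogonal iff their dot product is 0; here the dot product is -9, so the vectors are not orthogonal.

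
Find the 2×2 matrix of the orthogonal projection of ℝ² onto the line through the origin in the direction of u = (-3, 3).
[[1/2, -1/2], [-1/2, 1/2]]

The orthogonal projection onto the line spanned by a nonzero vector u = (a, b) has matrix P = (u uᵀ) / (uᵀ u) = (1/(a² + b²)) · [[a², ab], [ab, b²]].
Here u = (-3, 3), so a² + b² = 9 + 9 = 18.
P = (1/18) · [[9, -9], [-9, 9]] = [[1/2, -1/2], [-1/2, 1/2]].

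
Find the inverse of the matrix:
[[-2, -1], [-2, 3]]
[[-3/8, -1/8], [-1/4, 1/4]]

For [[a,b],[c,d]], inverse = (1/det)·[[d,-b],[-c,a]]
det = -2·3 - -1·-2 = -8
Inverse = (1/-8)·[[3, 1], [2, -2]]
        = [[-3/8, -1/8], [-1/4, 1/4]]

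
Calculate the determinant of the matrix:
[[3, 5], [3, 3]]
-6

For a 2×2 matrix [[a, b], [c, d]], det = ad - bc
det = (3)(3) - (5)(3) = 9 - 15 = -6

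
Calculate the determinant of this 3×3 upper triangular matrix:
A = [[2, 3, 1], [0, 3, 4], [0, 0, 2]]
12

The determinant of a triangular matrix is the product of its diagonal entries (the off-diagonal entries above the diagonal do not affect it).
det(A) = (2) * (3) * (2) = 12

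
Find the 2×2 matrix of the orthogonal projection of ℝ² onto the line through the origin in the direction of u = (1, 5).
[[1/26, 5/26], [5/26, 25/26]]

The orthogonal projection onto the line spanned by a nonzero vector u = (a, b) has matrix P = (u uᵀ) / (uᵀ u) = (1/(a² + b²)) · [[a², ab], [ab, b²]].
Here u = (1, 5), so a² + b² = 1 + 25 = 26.
P = (1/26) · [[1, 5], [5, 25]] = [[1/26, 5/26], [5/26, 25/26]].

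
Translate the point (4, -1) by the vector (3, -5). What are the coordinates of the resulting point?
(7, -6)

Translation by (3, -5):
x' = 4 + 3 = 7
y' = -1 + -5 = -6
Homogeneous matrix: [[1, 0, 3], [0, 1, -5], [0, 0, 1]]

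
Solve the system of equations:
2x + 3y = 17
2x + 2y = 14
x = 4, y = 3

Use elimination (row reduction):
Equation 1: 2x + 3y = 17.
Equation 2: 2x + 2y = 14.
Multiply Eq1 by 2 and Eq2 by 2: 4x + 6y = 34;  4x + 4y = 28.
Subtract: (-2)y = -6, so y = 3.
Back-substitute into Eq1: 2x + 3*(3) = 17, so x = 4.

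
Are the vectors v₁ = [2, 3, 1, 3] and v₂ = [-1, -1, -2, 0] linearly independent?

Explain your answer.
Yes, linearly independent

Two vectors are linearly dependent iff one is a scalar multiple of the other.
No single scalar k satisfies v₂ = k·v₁ (the ratios of corresponding entries disagree), so v₁ and v₂ are linearly independent.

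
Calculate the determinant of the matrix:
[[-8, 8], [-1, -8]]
72

For a 2×2 matrix [[a, b], [c, d]], det = ad - bc
det = (-8)(-8) - (8)(-1) = 64 - -8 = 72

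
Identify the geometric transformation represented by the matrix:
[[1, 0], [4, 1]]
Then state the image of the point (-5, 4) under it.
vertical shear with factor 4; image of (-5, 4) is (-5, -16)

The matrix [[1, 0], [k, 1]] sends (x, y) to (x, 4x + y), leaving the x-coordinate fixed: a vertical shear.
The matrix [[1, 0], [4, 1]] represents: vertical shear with factor 4.
Applying it to (-5, 4): [1·-5 + 0·4, 4·-5 + 1·4] = (-5, -16).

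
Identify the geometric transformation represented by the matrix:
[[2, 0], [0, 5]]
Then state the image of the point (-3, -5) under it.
non-uniform scaling by (2, 5); image of (-3, -5) is (-6, -25)

This is diagonal with distinct entries, so it scales the x-axis by 2 and the y-axis by 5.
The matrix [[2, 0], [0, 5]] represents: non-uniform scaling by (2, 5).
Applying it to (-3, -5): [2·-3 + 0·-5, 0·-3 + 5·-5] = (-6, -25).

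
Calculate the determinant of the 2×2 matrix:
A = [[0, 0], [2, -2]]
0

For A = [[a, b], [c, d]], det(A) = a*d - b*c.
det(A) = (0)*(-2) - (0)*(2) = 0 - 0 = 0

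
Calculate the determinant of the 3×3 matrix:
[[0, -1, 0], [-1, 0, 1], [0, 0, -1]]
1

Expansion along first row:
det = 0·det([[0,1],[0,-1]]) - -1·det([[-1,1],[0,-1]]) + 0·det([[-1,0],[0,0]])
    = 0·(0·-1 - 1·0) - -1·(-1·-1 - 1·0) + 0·(-1·0 - 0·0)
    = 0·0 - -1·1 + 0·0
    = 0 + 1 + 0 = 1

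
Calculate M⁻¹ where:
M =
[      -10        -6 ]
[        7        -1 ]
det(M) = 52
M⁻¹ =
[    -1/52      3/26 ]
[    -7/52     -5/26 ]

For a 2×2 matrix M = [[a, b], [c, d]] with det(M) ≠ 0, M⁻¹ = (1/det(M)) * [[d, -b], [-c, a]].
det(M) = (-10)*(-1) - (-6)*(7) = 10 + 42 = 52.
M⁻¹ = (1/52) * [[-1, 6], [-7, -10]].
Dividing each entry by 52 and reducing:
M⁻¹ =
[    -1/52      3/26 ]
[    -7/52     -5/26 ]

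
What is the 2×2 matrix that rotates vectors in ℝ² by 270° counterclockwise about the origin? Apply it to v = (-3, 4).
R = [[0, 1], [-1, 0]]; R·v = (4, 3)

A counterclockwise rotation by angle θ in ℝ² has matrix R(θ) = [[cos θ, -sin θ], [sin θ, cos θ]].
For θ = 270°: cos θ = 0, sin θ = -1.
R(270°) = [[0, 1], [-1, 0]].
R·v = [0·-3 + (1)·4, -1·-3 + 0·4] = (4, 3).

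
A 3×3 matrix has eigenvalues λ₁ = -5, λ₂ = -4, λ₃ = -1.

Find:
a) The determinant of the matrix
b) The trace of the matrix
det = -20, trace = -10

Two standard eigenvalue identities:
- det(A) equals the product of the eigenvalues (counted with multiplicity).
- trace(A) equals the sum of the eigenvalues.
det(A) = (-5)*(-4)*(-1) = -20.
trace(A) = -5 - 4 - 1 = -10.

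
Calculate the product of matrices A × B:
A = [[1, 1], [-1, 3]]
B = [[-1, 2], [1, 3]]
[[0, 5], [4, 7]]

Matrix multiplication:
C[0][0] = 1×-1 + 1×1 = 0
C[0][1] = 1×2 + 1×3 = 5
C[1][0] = -1×-1 + 3×1 = 4
C[1][1] = -1×2 + 3×3 = 7
Result: [[0, 5], [4, 7]]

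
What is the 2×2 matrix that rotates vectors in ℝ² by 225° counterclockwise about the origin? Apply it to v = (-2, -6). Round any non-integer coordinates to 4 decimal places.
R = [[-√2/2, √2/2], [-√2/2, -√2/2]]; R·v = (-2.8284, 5.6569)

A counterclockwise rotation by angle θ in ℝ² has matrix R(θ) = [[cos θ, -sin θ], [sin θ, cos θ]].
For θ = 225°: cos θ = -√2/2, sin θ = -√2/2.
R(225°) = [[-√2/2, √2/2], [-√2/2, -√2/2]].
R·v = [-√2/2·-2 + (√2/2)·-6, -√2/2·-2 + -√2/2·-6] = (-2.8284, 5.6569).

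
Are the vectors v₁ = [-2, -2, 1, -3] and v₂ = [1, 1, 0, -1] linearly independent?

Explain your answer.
Yes, linearly independent

Two vectors are linearly dependent iff one is a scalar multiple of the other.
No single scalar k satisfies v₂ = k·v₁ (the ratios of corresponding entries disagree), so v₁ and v₂ are linearly independent.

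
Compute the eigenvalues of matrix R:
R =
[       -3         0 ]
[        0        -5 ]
λ = -5, -3

Solve det(R - λI) = 0. For a 2×2 matrix the characteristic equation is λ² - (trace)λ + det = 0.
trace(R) = a + d = -3 - 5 = -8.
det(R) = a*d - b*c = (-3)*(-5) - (0)*(0) = 15 - 0 = 15.
Characteristic equation: λ² - (-8)λ + (15) = 0.
Discriminant = (-8)² - 4*(15) = 64 - 60 = 4.
λ = (-8 ± √4) / 2 = (-8 ± 2) / 2 = -5, -3.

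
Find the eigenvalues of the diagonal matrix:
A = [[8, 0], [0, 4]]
λ₁ = 8, λ₂ = 4

The characteristic polynomial of A is det(A - λI) = (8 - λ)(4 - λ) = 0.
The roots are λ = 8 and λ = 4, so the eigenvalues are the diagonal entries.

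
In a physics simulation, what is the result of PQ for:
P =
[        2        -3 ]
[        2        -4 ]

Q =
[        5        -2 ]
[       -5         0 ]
PQ =
[       25        -4 ]
[       30        -4 ]

Matrix multiplication: (PQ)[i][j] = sum over k of P[i][k] * Q[k][j].
  (PQ)[0][0] = (2)*(5) + (-3)*(-5) = 25
  (PQ)[0][1] = (2)*(-2) + (-3)*(0) = -4
  (PQ)[1][0] = (2)*(5) + (-4)*(-5) = 30
  (PQ)[1][1] = (2)*(-2) + (-4)*(0) = -4
PQ =
[       25        -4 ]
[       30        -4 ]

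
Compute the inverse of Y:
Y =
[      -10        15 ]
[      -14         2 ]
det(Y) = 190
Y⁻¹ =
[     1/95     -3/38 ]
[     7/95     -1/19 ]

For a 2×2 matrix Y = [[a, b], [c, d]] with det(Y) ≠ 0, Y⁻¹ = (1/det(Y)) * [[d, -b], [-c, a]].
det(Y) = (-10)*(2) - (15)*(-14) = -20 + 210 = 190.
Y⁻¹ = (1/190) * [[2, -15], [14, -10]].
Dividing each entry by 190 and reducing:
Y⁻¹ =
[     1/95     -3/38 ]
[     7/95     -1/19 ]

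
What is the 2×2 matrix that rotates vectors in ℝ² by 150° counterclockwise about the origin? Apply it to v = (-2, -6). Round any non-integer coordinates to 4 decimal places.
R = [[-√3/2, -1/2], [1/2, -√3/2]]; R·v = (4.7321, 4.1962)

A counterclockwise rotation by angle θ in ℝ² has matrix R(θ) = [[cos θ, -sin θ], [sin θ, cos θ]].
For θ = 150°: cos θ = -√3/2, sin θ = 1/2.
R(150°) = [[-√3/2, -1/2], [1/2, -√3/2]].
R·v = [-√3/2·-2 + (-1/2)·-6, 1/2·-2 + -√3/2·-6] = (4.7321, 4.1962).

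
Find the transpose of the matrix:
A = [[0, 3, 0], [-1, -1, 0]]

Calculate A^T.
[[0, -1], [3, -1], [0, 0]]

The transpose sends entry (i,j) to (j,i); rows become columns.
Row 0 of A: [0, 3, 0] -> column 0 of A^T.
Row 1 of A: [-1, -1, 0] -> column 1 of A^T.
A^T = [[0, -1], [3, -1], [0, 0]]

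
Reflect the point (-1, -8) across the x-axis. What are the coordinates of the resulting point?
(-1, 8)

Reflection across x-axis: (-1, -8) → (-1, 8)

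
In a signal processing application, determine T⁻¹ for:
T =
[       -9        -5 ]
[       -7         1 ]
det(T) = -44
T⁻¹ =
[    -1/44     -5/44 ]
[    -7/44      9/44 ]

For a 2×2 matrix T = [[a, b], [c, d]] with det(T) ≠ 0, T⁻¹ = (1/det(T)) * [[d, -b], [-c, a]].
det(T) = (-9)*(1) - (-5)*(-7) = -9 - 35 = -44.
T⁻¹ = (1/-44) * [[1, 5], [7, -9]].
Dividing each entry by -44 and reducing:
T⁻¹ =
[    -1/44     -5/44 ]
[    -7/44      9/44 ]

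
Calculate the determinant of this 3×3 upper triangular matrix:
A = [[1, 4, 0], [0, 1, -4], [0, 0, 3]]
3

The determinant of a triangular matrix is the product of its diagonal entries (the off-diagonal entries above the diagonal do not affect it).
det(A) = (1) * (1) * (3) = 3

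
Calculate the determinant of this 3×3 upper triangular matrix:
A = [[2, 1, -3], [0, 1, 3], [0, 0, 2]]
4

The determinant of a triangular matrix is the product of its diagonal entries (the off-diagonal entries above the diagonal do not affect it).
det(A) = (2) * (1) * (2) = 4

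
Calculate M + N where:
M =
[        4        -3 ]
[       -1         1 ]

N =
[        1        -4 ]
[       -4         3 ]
M + N =
[        5        -7 ]
[       -5         4 ]

Matrix addition is elementwise: (M+N)[i][j] = M[i][j] + N[i][j].
  (M+N)[0][0] = (4) + (1) = 5
  (M+N)[0][1] = (-3) + (-4) = -7
  (M+N)[1][0] = (-1) + (-4) = -5
  (M+N)[1][1] = (1) + (3) = 4
M + N =
[        5        -7 ]
[       -5         4 ]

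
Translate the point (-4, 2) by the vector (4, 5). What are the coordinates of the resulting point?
(0, 7)

Translation by (4, 5):
x' = -4 + 4 = 0
y' = 2 + 5 = 7
Homogeneous matrix: [[1, 0, 4], [0, 1, 5], [0, 0, 1]]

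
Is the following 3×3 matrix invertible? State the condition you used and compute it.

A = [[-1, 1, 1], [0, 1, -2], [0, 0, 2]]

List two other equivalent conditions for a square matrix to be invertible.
Yes, invertible; det(A) = -2 ≠ 0. Equivalent conditions: rank(A) = 3; Ax = 0 has only the trivial solution; 0 is not an eigenvalue; the columns of A are linearly independent.

To check invertibility, compute det(A).
The given matrix is triangular, so det(A) equals the product of its diagonal entries = -2 ≠ 0.
Since det(A) ≠ 0, A is invertible.
Equivalent conditions for a square matrix A to be invertible:
- rank(A) = 3 (full rank).
- The homogeneous system Ax = 0 has only the trivial solution x = 0.
- 0 is not an eigenvalue of A.
- The columns (equivalently rows) of A are linearly independent.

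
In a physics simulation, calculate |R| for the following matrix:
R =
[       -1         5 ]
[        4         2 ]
det(R) = -22

For a 2×2 matrix [[a, b], [c, d]], det = a*d - b*c.
det(R) = (-1)*(2) - (5)*(4) = -2 - 20 = -22.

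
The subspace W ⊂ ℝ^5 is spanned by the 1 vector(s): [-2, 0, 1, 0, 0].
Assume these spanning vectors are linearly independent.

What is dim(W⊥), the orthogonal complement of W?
dim(W⊥) = 4

For any subspace W of ℝ^n, dim(W) + dim(W⊥) = n (the whole-space dimension).
Here the given 1 vectors are linearly independent, so dim(W) = 1.
Thus dim(W⊥) = n - dim(W) = 5 - 1 = 4.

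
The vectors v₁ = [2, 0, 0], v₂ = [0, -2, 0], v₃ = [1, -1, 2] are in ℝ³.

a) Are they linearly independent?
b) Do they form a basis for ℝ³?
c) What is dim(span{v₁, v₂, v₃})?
Yes independent, yes basis, dim = 3

Stack v₁, v₂, v₃ as rows of a 3×3 matrix.
[[2, 0, 0]; [0, -2, 0]; [1, -1, 2]] is already lower triangular with nonzero diagonal entries (2, -2, 2), so its determinant is the product of the diagonal entries, det = (2)·(-2)·(2) = -8 ≠ 0, and the rows are linearly independent.
Three linearly independent vectors in ℝ³ form a basis for ℝ³, so dim(span{v₁,v₂,v₃}) = 3.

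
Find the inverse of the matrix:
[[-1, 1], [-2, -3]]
[[-3/5, -1/5], [2/5, -1/5]]

For [[a,b],[c,d]], inverse = (1/det)·[[d,-b],[-c,a]]
det = -1·-3 - 1·-2 = 5
Inverse = (1/5)·[[-3, -1], [2, -1]]
        = [[-3/5, -1/5], [2/5, -1/5]]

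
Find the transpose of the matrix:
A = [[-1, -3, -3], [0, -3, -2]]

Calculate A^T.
[[-1, 0], [-3, -3], [-3, -2]]

The transpose sends entry (i,j) to (j,i); rows become columns.
Row 0 of A: [-1, -3, -3] -> column 0 of A^T.
Row 1 of A: [0, -3, -2] -> column 1 of A^T.
A^T = [[-1, 0], [-3, -3], [-3, -2]]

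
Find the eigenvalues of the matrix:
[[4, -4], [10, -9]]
λ = -4 and λ = -1

Characteristic equation: det(A - λI) = 0
λ² - (trace)λ + (det) = 0
λ² - (-5)λ + (4) = 0
λ² + 5λ + 4 = 0
Solving: λ = -4, -1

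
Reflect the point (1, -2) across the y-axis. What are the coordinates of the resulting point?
(-1, -2)

Reflection across y-axis: (1, -2) → (-1, -2)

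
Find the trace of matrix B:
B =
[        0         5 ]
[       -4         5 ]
tr(B) = 0 + 5 = 5

The trace of a square matrix is the sum of its diagonal entries.
Diagonal entries of B: B[0][0] = 0, B[1][1] = 5.
tr(B) = 0 + 5 = 5.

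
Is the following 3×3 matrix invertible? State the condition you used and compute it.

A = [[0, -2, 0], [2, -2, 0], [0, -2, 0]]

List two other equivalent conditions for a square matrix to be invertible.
No, not invertible; det(A) = 0 (two rows are equal, so the rows are linearly dependent). Equivalent conditions (failing for this A): rank(A) < 3; Ax = 0 has non-trivial solutions; 0 is an eigenvalue; the columns are linearly dependent.

To check invertibility, compute det(A).
In this matrix, row 0 and the last row are identical, so one row is a scalar multiple of another and the rows are linearly dependent.
A matrix with linearly dependent rows has det = 0 and is not invertible.
Equivalent failed conditions:
- rank(A) < 3.
- Ax = 0 has non-trivial solutions.
- 0 is an eigenvalue.
- The columns are linearly dependent.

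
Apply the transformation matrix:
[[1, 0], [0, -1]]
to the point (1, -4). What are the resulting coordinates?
(1, 4)

Matrix multiplication:
[[1, 0], [0, -1]] × [1, -4]ᵀ
= [1×1 + 0×-4, 0×1 + -1×-4]ᵀ
= [1.0000, 4.0000]ᵀ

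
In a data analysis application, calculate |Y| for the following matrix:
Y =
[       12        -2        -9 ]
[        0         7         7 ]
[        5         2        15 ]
det(Y) = 1337

Expand along row 0 (cofactor expansion): det(Y) = a*(e*i - f*h) - b*(d*i - f*g) + c*(d*h - e*g), where the 3×3 is [[a, b, c], [d, e, f], [g, h, i]].
Minor M_00 = (7)*(15) - (7)*(2) = 105 - 14 = 91.
Minor M_01 = (0)*(15) - (7)*(5) = 0 - 35 = -35.
Minor M_02 = (0)*(2) - (7)*(5) = 0 - 35 = -35.
det(Y) = (12)*(91) - (-2)*(-35) + (-9)*(-35) = 1092 - 70 + 315 = 1337.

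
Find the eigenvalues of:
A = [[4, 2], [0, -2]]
λ = -2, 4

Solve det(A - λI) = 0. For a 2×2 matrix this is λ² - (trace)λ + det = 0.
trace(A) = 4 - 2 = 2.
det(A) = (4)*(-2) - (2)*(0) = -8 - 0 = -8.
Characteristic equation: λ² - (2)λ + (-8) = 0.
Discriminant: (2)² - 4*(-8) = 4 + 32 = 36.
Roots: λ = (2 ± √36) / 2 = -2, 4.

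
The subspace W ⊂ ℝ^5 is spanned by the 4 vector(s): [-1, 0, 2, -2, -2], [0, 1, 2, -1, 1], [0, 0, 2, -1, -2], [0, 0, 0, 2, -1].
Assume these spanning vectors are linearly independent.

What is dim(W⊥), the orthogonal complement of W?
dim(W⊥) = 1

For any subspace W of ℝ^n, dim(W) + dim(W⊥) = n (the whole-space dimension).
Here the given 4 vectors are linearly independent, so dim(W) = 4.
Thus dim(W⊥) = n - dim(W) = 5 - 4 = 1.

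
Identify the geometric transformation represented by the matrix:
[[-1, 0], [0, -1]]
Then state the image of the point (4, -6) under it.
rotation by 180° (or reflection through origin); image of (4, -6) is (-4, 6)

This matches the form [[cos θ, -sin θ], [sin θ, cos θ]] of a rotation matrix; reading off cos θ and sin θ gives the angle.
The matrix [[-1, 0], [0, -1]] represents: rotation by 180° (or reflection through origin).
Applying it to (4, -6): [-1·4 + 0·-6, 0·4 + -1·-6] = (-4, 6).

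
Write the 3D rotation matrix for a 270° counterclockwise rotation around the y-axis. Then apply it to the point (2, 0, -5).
R = [[0, 0, -1], [0, 1, 0], [1, 0, 0]]; R·(2, 0, -5) = (5, 0, 2)

Rotation matrix for 270° around y-axis:
cos(270°) = 0, sin(270°) = -1
R = [[0, 0, -1], [0, 1, 0], [1, 0, 0]]
Apply to (2, 0, -5): R·[2, 0, -5]ᵀ = (5, 0, 2)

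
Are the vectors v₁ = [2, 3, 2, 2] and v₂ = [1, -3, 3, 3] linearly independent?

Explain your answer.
Yes, linearly independent

Two vectors are linearly dependent iff one is a scalar multiple of the other.
No single scalar k satisfies v₂ = k·v₁ (the ratios of corresponding entries disagree), so v₁ and v₂ are linearly independent.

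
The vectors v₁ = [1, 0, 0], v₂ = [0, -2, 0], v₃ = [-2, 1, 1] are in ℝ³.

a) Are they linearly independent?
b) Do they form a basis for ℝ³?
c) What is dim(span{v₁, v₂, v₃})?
Yes independent, yes basis, dim = 3

Stack v₁, v₂, v₃ as rows of a 3×3 matrix.
[[1, 0, 0]; [0, -2, 0]; [-2, 1, 1]] is already lower triangular with nonzero diagonal entries (1, -2, 1), so its determinant is the product of the diagonal entries, det = (1)·(-2)·(1) = -2 ≠ 0, and the rows are linearly independent.
Three linearly independent vectors in ℝ³ form a basis for ℝ³, so dim(span{v₁,v₂,v₃}) = 3.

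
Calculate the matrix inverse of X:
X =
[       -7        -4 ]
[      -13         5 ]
det(X) = -87
X⁻¹ =
[    -5/87     -4/87 ]
[   -13/87      7/87 ]

For a 2×2 matrix X = [[a, b], [c, d]] with det(X) ≠ 0, X⁻¹ = (1/det(X)) * [[d, -b], [-c, a]].
det(X) = (-7)*(5) - (-4)*(-13) = -35 - 52 = -87.
X⁻¹ = (1/-87) * [[5, 4], [13, -7]].
Dividing each entry by -87 and reducing:
X⁻¹ =
[    -5/87     -4/87 ]
[   -13/87      7/87 ]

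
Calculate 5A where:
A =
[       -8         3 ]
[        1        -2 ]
5A =
[      -40        15 ]
[        5       -10 ]

Scalar multiplication is elementwise: (5A)[i][j] = 5 * A[i][j].
  (5A)[0][0] = 5 * (-8) = -40
  (5A)[0][1] = 5 * (3) = 15
  (5A)[1][0] = 5 * (1) = 5
  (5A)[1][1] = 5 * (-2) = -10
5A =
[      -40        15 ]
[        5       -10 ]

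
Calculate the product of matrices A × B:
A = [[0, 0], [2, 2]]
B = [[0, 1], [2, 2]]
[[0, 0], [4, 6]]

Matrix multiplication:
C[0][0] = 0×0 + 0×2 = 0
C[0][1] = 0×1 + 0×2 = 0
C[1][0] = 2×0 + 2×2 = 4
C[1][1] = 2×1 + 2×2 = 6
Result: [[0, 0], [4, 6]]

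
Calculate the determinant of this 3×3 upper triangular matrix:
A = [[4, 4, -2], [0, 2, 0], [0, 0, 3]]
24

The determinant of a triangular matrix is the product of its diagonal entries (the off-diagonal entries above the diagonal do not affect it).
det(A) = (4) * (2) * (3) = 24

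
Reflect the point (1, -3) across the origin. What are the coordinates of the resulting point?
(-1, 3)

Reflection across origin: (1, -3) → (-1, 3)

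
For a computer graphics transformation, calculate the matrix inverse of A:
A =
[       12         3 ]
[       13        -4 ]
det(A) = -87
A⁻¹ =
[     4/87      1/29 ]
[    13/87     -4/29 ]

For a 2×2 matrix A = [[a, b], [c, d]] with det(A) ≠ 0, A⁻¹ = (1/det(A)) * [[d, -b], [-c, a]].
det(A) = (12)*(-4) - (3)*(13) = -48 - 39 = -87.
A⁻¹ = (1/-87) * [[-4, -3], [-13, 12]].
Dividing each entry by -87 and reducing:
A⁻¹ =
[     4/87      1/29 ]
[    13/87     -4/29 ]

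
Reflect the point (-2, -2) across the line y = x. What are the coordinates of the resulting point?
(-2, -2)

Reflection across line y = x: (-2, -2) → (-2, -2)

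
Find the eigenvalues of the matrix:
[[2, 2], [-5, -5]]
λ = -3 and λ = 0

Characteristic equation: det(A - λI) = 0
λ² - (trace)λ + (det) = 0
λ² - (-3)λ + (0) = 0
λ² + 3λ + 0 = 0
Solving: λ = -3, 0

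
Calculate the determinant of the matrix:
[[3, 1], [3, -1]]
-6

For a 2×2 matrix [[a, b], [c, d]], det = ad - bc
det = (3)(-1) - (1)(3) = -3 - 3 = -6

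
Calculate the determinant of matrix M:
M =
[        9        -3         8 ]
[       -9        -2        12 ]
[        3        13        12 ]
det(M) = -2940

Expand along row 0 (cofactor expansion): det(M) = a*(e*i - f*h) - b*(d*i - f*g) + c*(d*h - e*g), where the 3×3 is [[a, b, c], [d, e, f], [g, h, i]].
Minor M_00 = (-2)*(12) - (12)*(13) = -24 - 156 = -180.
Minor M_01 = (-9)*(12) - (12)*(3) = -108 - 36 = -144.
Minor M_02 = (-9)*(13) - (-2)*(3) = -117 + 6 = -111.
det(M) = (9)*(-180) - (-3)*(-144) + (8)*(-111) = -1620 - 432 - 888 = -2940.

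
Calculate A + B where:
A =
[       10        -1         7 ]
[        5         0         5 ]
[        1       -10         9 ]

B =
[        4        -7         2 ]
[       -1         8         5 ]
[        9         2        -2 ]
A + B =
[       14        -8         9 ]
[        4         8        10 ]
[       10        -8         7 ]

Matrix addition is elementwise: (A+B)[i][j] = A[i][j] + B[i][j].
  (A+B)[0][0] = (10) + (4) = 14
  (A+B)[0][1] = (-1) + (-7) = -8
  (A+B)[0][2] = (7) + (2) = 9
  (A+B)[1][0] = (5) + (-1) = 4
  (A+B)[1][1] = (0) + (8) = 8
  (A+B)[1][2] = (5) + (5) = 10
  (A+B)[2][0] = (1) + (9) = 10
  (A+B)[2][1] = (-10) + (2) = -8
  (A+B)[2][2] = (9) + (-2) = 7
A + B =
[       14        -8         9 ]
[        4         8        10 ]
[       10        -8         7 ]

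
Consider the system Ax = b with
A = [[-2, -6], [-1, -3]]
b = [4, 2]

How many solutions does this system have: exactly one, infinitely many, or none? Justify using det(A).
Infinitely many solutions

det(A) = (-2)*(-3) - (-6)*(-1) = 0, so A is singular (column 2 is 3 times column 1).
b = [4, 2] = -2 * column 1 of A, so b lies in the column space of A.
A singular matrix whose right-hand side is in its column space gives a 1-parameter family of solutions — infinitely many.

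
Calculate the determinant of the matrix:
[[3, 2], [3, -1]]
-9

For a 2×2 matrix [[a, b], [c, d]], det = ad - bc
det = (3)(-1) - (2)(3) = -3 - 6 = -9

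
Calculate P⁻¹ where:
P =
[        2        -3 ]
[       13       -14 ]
det(P) = 11
P⁻¹ =
[   -14/11      3/11 ]
[   -13/11      2/11 ]

For a 2×2 matrix P = [[a, b], [c, d]] with det(P) ≠ 0, P⁻¹ = (1/det(P)) * [[d, -b], [-c, a]].
det(P) = (2)*(-14) - (-3)*(13) = -28 + 39 = 11.
P⁻¹ = (1/11) * [[-14, 3], [-13, 2]].
Dividing each entry by 11 and reducing:
P⁻¹ =
[   -14/11      3/11 ]
[   -13/11      2/11 ]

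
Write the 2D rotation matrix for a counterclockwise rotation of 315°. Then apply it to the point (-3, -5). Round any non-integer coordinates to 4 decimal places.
R = [[√2/2, √2/2], [-√2/2, √2/2]]; R·(-3, -5) = (-5.6569, -1.4142)

Rotation matrix formula: R(θ) = [[cos θ, -sin θ], [sin θ, cos θ]]
For θ = 315°:
cos(315°) = √2/2
sin(315°) = -√2/2
R = [[√2/2, √2/2], [-√2/2, √2/2]]
Apply to (-3, -5): [√2/2·-3 + (√2/2)·-5, -√2/2·-3 + √2/2·-5] = (-5.6569, -1.4142)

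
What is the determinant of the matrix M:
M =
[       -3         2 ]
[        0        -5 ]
det(M) = 15

For a 2×2 matrix [[a, b], [c, d]], det = a*d - b*c.
det(M) = (-3)*(-5) - (2)*(0) = 15 - 0 = 15.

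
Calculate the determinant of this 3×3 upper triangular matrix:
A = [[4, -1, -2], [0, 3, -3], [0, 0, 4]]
48

The determinant of a triangular matrix is the product of its diagonal entries (the off-diagonal entries above the diagonal do not affect it).
det(A) = (4) * (3) * (4) = 48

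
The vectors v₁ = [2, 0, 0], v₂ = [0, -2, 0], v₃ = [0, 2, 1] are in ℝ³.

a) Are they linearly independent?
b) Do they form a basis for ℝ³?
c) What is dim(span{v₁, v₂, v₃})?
Yes independent, yes basis, dim = 3

Stack v₁, v₂, v₃ as rows of a 3×3 matrix.
[[2, 0, 0]; [0, -2, 0]; [0, 2, 1]] is already lower triangular with nonzero diagonal entries (2, -2, 1), so its determinant is the product of the diagonal entries, det = (2)·(-2)·(1) = -4 ≠ 0, and the rows are linearly independent.
Three linearly independent vectors in ℝ³ form a basis for ℝ³, so dim(span{v₁,v₂,v₃}) = 3.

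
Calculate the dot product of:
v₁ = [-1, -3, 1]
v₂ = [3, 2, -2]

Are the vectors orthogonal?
-11, No

The dot product is the sum of products of corresponding components.
v₁·v₂ = (-1)*(3) + (-3)*(2) + (1)*(-2) = -3 - 6 - 2 = -11.
Two vectors are orthogonal iff their dot product is 0; here the dot product is -11, so the vectors are not orthogonal.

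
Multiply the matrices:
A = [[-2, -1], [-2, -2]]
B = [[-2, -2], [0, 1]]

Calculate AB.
[[4, 3], [4, 2]]

Each entry (i,j) of AB = sum over k of A[i][k]*B[k][j].
(AB)[0][0] = (-2)*(-2) + (-1)*(0) = 4
(AB)[0][1] = (-2)*(-2) + (-1)*(1) = 3
(AB)[1][0] = (-2)*(-2) + (-2)*(0) = 4
(AB)[1][1] = (-2)*(-2) + (-2)*(1) = 2
AB = [[4, 3], [4, 2]]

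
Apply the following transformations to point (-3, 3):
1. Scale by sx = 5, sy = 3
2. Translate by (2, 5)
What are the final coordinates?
(-13, 14)

Step 1: Scale (-3, 3) by (sx, sy) = (5, 3) → (-15, 9)
Step 2: Translate by (2, 5) → (-13, 14)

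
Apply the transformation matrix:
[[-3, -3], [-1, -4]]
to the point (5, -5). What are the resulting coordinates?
(0, 15)

Matrix multiplication:
[[-3, -3], [-1, -4]] × [5, -5]ᵀ
= [-3×5 + -3×-5, -1×5 + -4×-5]ᵀ
= [0.0000, 15.0000]ᵀ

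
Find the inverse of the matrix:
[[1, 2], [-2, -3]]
[[-3, -2], [2, 1]]

For [[a,b],[c,d]], inverse = (1/det)·[[d,-b],[-c,a]]
det = 1·-3 - 2·-2 = 1
Inverse = (1/1)·[[-3, -2], [2, 1]]
        = [[-3, -2], [2, 1]]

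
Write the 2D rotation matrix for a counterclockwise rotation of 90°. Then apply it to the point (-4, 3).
R = [[0, -1], [1, 0]]; R·(-4, 3) = (-3, -4)

Rotation matrix formula: R(θ) = [[cos θ, -sin θ], [sin θ, cos θ]]
For θ = 90°:
cos(90°) = 0
sin(90°) = 1
R = [[0, -1], [1, 0]]
Apply to (-4, 3): [0·-4 + (-1)·3, 1·-4 + 0·3] = (-3, -4)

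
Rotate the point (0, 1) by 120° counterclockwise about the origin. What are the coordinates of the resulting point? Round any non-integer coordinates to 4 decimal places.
(-0.8660, -0.5000)

Rotation matrix R(θ) = [[cos θ, -sin θ], [sin θ, cos θ]]; for θ = 120°:
R = [[-1/2, -√3/2], [√3/2, -1/2]]
Result: R × [0, 1]ᵀ = [-1/2·0 + (-√3/2)·1, √3/2·0 + (-1/2)·1]ᵀ = (-0.8660, -0.5000)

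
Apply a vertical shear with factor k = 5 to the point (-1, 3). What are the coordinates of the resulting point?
(-1, -2)

Shear matrix for vertical shear with factor k = 5:
[[1, 0], [5, 1]]
Result: (-1, 3) → (-1, -2)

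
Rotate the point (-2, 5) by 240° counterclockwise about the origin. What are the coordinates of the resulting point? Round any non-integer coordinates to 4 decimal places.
(5.3301, -0.7679)

Rotation matrix R(θ) = [[cos θ, -sin θ], [sin θ, cos θ]]; for θ = 240°:
R = [[-1/2, √3/2], [-√3/2, -1/2]]
Result: R × [-2, 5]ᵀ = [-1/2·-2 + (√3/2)·5, -√3/2·-2 + (-1/2)·5]ᵀ = (5.3301, -0.7679)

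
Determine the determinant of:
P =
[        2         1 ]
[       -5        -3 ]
det(P) = -1

For a 2×2 matrix [[a, b], [c, d]], det = a*d - b*c.
det(P) = (2)*(-3) - (1)*(-5) = -6 + 5 = -1.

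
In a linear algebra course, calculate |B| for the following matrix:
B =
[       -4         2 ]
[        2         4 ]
det(B) = -20

For a 2×2 matrix [[a, b], [c, d]], det = a*d - b*c.
det(B) = (-4)*(4) - (2)*(2) = -16 - 4 = -20.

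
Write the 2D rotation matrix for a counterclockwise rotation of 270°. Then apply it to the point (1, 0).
R = [[0, 1], [-1, 0]]; R·(1, 0) = (0, -1)

Rotation matrix formula: R(θ) = [[cos θ, -sin θ], [sin θ, cos θ]]
For θ = 270°:
cos(270°) = 0
sin(270°) = -1
R = [[0, 1], [-1, 0]]
Apply to (1, 0): [0·1 + (1)·0, -1·1 + 0·0] = (0, -1)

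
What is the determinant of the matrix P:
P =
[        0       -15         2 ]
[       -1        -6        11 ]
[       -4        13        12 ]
det(P) = 406

Expand along row 0 (cofactor expansion): det(P) = a*(e*i - f*h) - b*(d*i - f*g) + c*(d*h - e*g), where the 3×3 is [[a, b, c], [d, e, f], [g, h, i]].
Minor M_00 = (-6)*(12) - (11)*(13) = -72 - 143 = -215.
Minor M_01 = (-1)*(12) - (11)*(-4) = -12 + 44 = 32.
Minor M_02 = (-1)*(13) - (-6)*(-4) = -13 - 24 = -37.
det(P) = (0)*(-215) - (-15)*(32) + (2)*(-37) = 0 + 480 - 74 = 406.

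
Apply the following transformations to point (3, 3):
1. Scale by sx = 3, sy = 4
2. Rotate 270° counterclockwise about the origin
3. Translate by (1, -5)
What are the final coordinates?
(13, -14)

Step 1: Scale → (9, 12)
Step 2: Rotate 270° → (12, -9)
Step 3: Translate → (13, -14)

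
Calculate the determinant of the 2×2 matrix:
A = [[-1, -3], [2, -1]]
7

For A = [[a, b], [c, d]], det(A) = a*d - b*c.
det(A) = (-1)*(-1) - (-3)*(2) = 1 - -6 = 7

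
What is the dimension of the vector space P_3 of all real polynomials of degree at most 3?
Dimension = 4

A polynomial of degree at most 3 can be written as a₀ + a₁x + a₂x² + a₃x³, with 4 free coefficients a₀, a₁, a₂, a₃.
The set {1, x, x², x³} is a basis: it spans P_3 (every such polynomial is a linear combination of these) and is linearly independent (a polynomial is zero iff all its coefficients are zero).
Therefore dim(P_3) = 3 + 1 = 4.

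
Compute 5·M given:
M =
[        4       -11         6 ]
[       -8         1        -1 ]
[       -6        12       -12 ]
5M =
[       20       -55        30 ]
[      -40         5        -5 ]
[      -30        60       -60 ]

Scalar multiplication is elementwise: (5M)[i][j] = 5 * M[i][j].
  (5M)[0][0] = 5 * (4) = 20
  (5M)[0][1] = 5 * (-11) = -55
  (5M)[0][2] = 5 * (6) = 30
  (5M)[1][0] = 5 * (-8) = -40
  (5M)[1][1] = 5 * (1) = 5
  (5M)[1][2] = 5 * (-1) = -5
  (5M)[2][0] = 5 * (-6) = -30
  (5M)[2][1] = 5 * (12) = 60
  (5M)[2][2] = 5 * (-12) = -60
5M =
[       20       -55        30 ]
[      -40         5        -5 ]
[      -30        60       -60 ]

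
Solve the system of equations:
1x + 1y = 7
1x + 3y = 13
x = 4, y = 3

Use elimination (row reduction):
Equation 1: 1x + 1y = 7.
Equation 2: 1x + 3y = 13.
Multiply Eq1 by 1 and Eq2 by 1: 1x + 1y = 7;  1x + 3y = 13.
Subtract: (2)y = 6, so y = 3.
Back-substitute into Eq1: 1x + 1*(3) = 7, so x = 4.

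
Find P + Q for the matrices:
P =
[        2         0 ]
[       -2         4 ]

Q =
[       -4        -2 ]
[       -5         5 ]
P + Q =
[       -2        -2 ]
[       -7         9 ]

Matrix addition is elementwise: (P+Q)[i][j] = P[i][j] + Q[i][j].
  (P+Q)[0][0] = (2) + (-4) = -2
  (P+Q)[0][1] = (0) + (-2) = -2
  (P+Q)[1][0] = (-2) + (-5) = -7
  (P+Q)[1][1] = (4) + (5) = 9
P + Q =
[       -2        -2 ]
[       -7         9 ]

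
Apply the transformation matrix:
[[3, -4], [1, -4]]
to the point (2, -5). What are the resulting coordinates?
(26, 22)

Matrix multiplication:
[[3, -4], [1, -4]] × [2, -5]ᵀ
= [3×2 + -4×-5, 1×2 + -4×-5]ᵀ
= [26.0000, 22.0000]ᵀ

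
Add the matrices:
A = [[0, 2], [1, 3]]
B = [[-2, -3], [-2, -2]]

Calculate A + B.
[[-2, -1], [-1, 1]]

Add corresponding elements:
(0)+(-2)=-2
(2)+(-3)=-1
(1)+(-2)=-1
(3)+(-2)=1
A + B = [[-2, -1], [-1, 1]]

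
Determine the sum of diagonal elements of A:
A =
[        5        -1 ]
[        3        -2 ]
tr(A) = 5 - 2 = 3

The trace of a square matrix is the sum of its diagonal entries.
Diagonal entries of A: A[0][0] = 5, A[1][1] = -2.
tr(A) = 5 - 2 = 3.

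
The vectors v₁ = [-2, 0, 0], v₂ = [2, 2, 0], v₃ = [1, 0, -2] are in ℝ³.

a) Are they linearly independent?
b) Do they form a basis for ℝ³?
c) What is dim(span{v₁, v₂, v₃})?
Yes independent, yes basis, dim = 3

Stack v₁, v₂, v₃ as rows of a 3×3 matrix.
[[-2, 0, 0]; [2, 2, 0]; [1, 0, -2]] is already lower triangular with nonzero diagonal entries (-2, 2, -2), so its determinant is the product of the diagonal entries, det = (-2)·(2)·(-2) = 8 ≠ 0, and the rows are linearly independent.
Three linearly independent vectors in ℝ³ form a basis for ℝ³, so dim(span{v₁,v₂,v₃}) = 3.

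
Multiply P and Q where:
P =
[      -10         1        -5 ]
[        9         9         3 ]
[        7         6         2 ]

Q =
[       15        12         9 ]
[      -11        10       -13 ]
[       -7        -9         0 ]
PQ =
[     -126       -65      -103 ]
[       15       171       -36 ]
[       25       126       -15 ]

Matrix multiplication: (PQ)[i][j] = sum over k of P[i][k] * Q[k][j].
  (PQ)[0][0] = (-10)*(15) + (1)*(-11) + (-5)*(-7) = -126
  (PQ)[0][1] = (-10)*(12) + (1)*(10) + (-5)*(-9) = -65
  (PQ)[0][2] = (-10)*(9) + (1)*(-13) + (-5)*(0) = -103
  (PQ)[1][0] = (9)*(15) + (9)*(-11) + (3)*(-7) = 15
  (PQ)[1][1] = (9)*(12) + (9)*(10) + (3)*(-9) = 171
  (PQ)[1][2] = (9)*(9) + (9)*(-13) + (3)*(0) = -36
  (PQ)[2][0] = (7)*(15) + (6)*(-11) + (2)*(-7) = 25
  (PQ)[2][1] = (7)*(12) + (6)*(10) + (2)*(-9) = 126
  (PQ)[2][2] = (7)*(9) + (6)*(-13) + (2)*(0) = -15
PQ =
[     -126       -65      -103 ]
[       15       171       -36 ]
[       25       126       -15 ]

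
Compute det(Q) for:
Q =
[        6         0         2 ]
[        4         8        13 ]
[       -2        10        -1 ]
det(Q) = -716

Expand along row 0 (cofactor expansion): det(Q) = a*(e*i - f*h) - b*(d*i - f*g) + c*(d*h - e*g), where the 3×3 is [[a, b, c], [d, e, f], [g, h, i]].
Minor M_00 = (8)*(-1) - (13)*(10) = -8 - 130 = -138.
Minor M_01 = (4)*(-1) - (13)*(-2) = -4 + 26 = 22.
Minor M_02 = (4)*(10) - (8)*(-2) = 40 + 16 = 56.
det(Q) = (6)*(-138) - (0)*(22) + (2)*(56) = -828 + 0 + 112 = -716.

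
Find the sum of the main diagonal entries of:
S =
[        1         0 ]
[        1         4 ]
tr(S) = 1 + 4 = 5

The trace of a square matrix is the sum of its diagonal entries.
Diagonal entries of S: S[0][0] = 1, S[1][1] = 4.
tr(S) = 1 + 4 = 5.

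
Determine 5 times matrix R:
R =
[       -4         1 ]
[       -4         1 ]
5R =
[      -20         5 ]
[      -20         5 ]

Scalar multiplication is elementwise: (5R)[i][j] = 5 * R[i][j].
  (5R)[0][0] = 5 * (-4) = -20
  (5R)[0][1] = 5 * (1) = 5
  (5R)[1][0] = 5 * (-4) = -20
  (5R)[1][1] = 5 * (1) = 5
5R =
[      -20         5 ]
[      -20         5 ]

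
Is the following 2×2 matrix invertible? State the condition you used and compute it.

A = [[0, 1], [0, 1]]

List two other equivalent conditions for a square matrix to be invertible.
No, not invertible; det(A) = 0 (two rows are equal, so the rows are linearly dependent). Equivalent conditions (failing for this A): rank(A) < 2; Ax = 0 has non-trivial solutions; 0 is an eigenvalue; the columns are linearly dependent.

To check invertibility, compute det(A).
In this matrix, row 0 and the last row are identical, so one row is a scalar multiple of another and the rows are linearly dependent.
A matrix with linearly dependent rows has det = 0 and is not invertible.
Equivalent failed conditions:
- rank(A) < 2.
- Ax = 0 has non-trivial solutions.
- 0 is an eigenvalue.
- The columns are linearly dependent.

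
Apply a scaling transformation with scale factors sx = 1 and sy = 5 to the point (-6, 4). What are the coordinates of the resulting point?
(-6, 20)

Scaling matrix:
[[1, 0], [0, 5]]
Result: (-6 × 1, 4 × 5) = (-6, 20)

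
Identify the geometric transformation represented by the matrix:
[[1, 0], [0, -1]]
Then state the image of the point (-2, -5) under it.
reflection across the x-axis; image of (-2, -5) is (-2, 5)

This is a symmetric orthogonal matrix with determinant -1, which characterizes a reflection in ℝ².
The matrix [[1, 0], [0, -1]] represents: reflection across the x-axis.
Applying it to (-2, -5): [1·-2 + 0·-5, 0·-2 + -1·-5] = (-2, 5).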